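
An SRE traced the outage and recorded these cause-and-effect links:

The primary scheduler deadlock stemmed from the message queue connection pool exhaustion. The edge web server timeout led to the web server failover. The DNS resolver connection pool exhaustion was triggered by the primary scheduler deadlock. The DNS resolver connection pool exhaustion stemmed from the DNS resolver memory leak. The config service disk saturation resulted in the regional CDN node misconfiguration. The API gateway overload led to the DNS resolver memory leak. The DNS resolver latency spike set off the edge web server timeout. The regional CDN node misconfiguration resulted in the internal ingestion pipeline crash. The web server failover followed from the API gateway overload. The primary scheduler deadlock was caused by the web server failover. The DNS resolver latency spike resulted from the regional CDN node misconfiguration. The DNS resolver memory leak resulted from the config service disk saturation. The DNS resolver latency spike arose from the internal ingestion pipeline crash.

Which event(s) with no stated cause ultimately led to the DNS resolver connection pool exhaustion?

Tracing upstream from the DNS resolver connection pool exhaustion: the DNS resolver connection pool exhaustion ← the DNS resolver memory leak ← the API gateway overload.
A separate upstream branch: the DNS resolver connection pool exhaustion ← the DNS resolver memory leak ← the config service disk saturation.
A separate upstream branch: the DNS resolver connection pool exhaustion ← the primary scheduler deadlock ← the message queue connection pool exhaustion.
Each of those chain origins has no stated cause.

the API gateway overload, the config service disk saturation, the message queue connection pool exhaustion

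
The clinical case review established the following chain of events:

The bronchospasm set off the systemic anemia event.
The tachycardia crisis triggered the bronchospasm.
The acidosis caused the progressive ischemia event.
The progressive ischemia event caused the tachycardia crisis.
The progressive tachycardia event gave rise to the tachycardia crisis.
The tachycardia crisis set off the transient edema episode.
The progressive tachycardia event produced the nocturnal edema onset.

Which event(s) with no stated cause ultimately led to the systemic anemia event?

the acidosis, the progressive tachycardia event

Tracing upstream from the systemic anemia event: the systemic anemia event ← the bronchospasm ← the tachycardia crisis ← the progressive ischemia event ← the acidosis.
A separate upstream branch: the systemic anemia event ← the bronchospasm ← the tachycardia crisis ← the progressive tachycardia event.
Each of those chain origins has no stated cause.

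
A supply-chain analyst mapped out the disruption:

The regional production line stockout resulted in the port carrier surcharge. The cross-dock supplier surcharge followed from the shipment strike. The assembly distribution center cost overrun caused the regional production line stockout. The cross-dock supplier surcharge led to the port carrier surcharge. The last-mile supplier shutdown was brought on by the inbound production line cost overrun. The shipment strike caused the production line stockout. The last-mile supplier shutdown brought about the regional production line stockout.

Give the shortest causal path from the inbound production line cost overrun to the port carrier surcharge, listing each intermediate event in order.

the inbound production line cost overrun → the last-mile supplier shutdown → the regional production line stockout → the port carrier surcharge

the inbound production line cost overrun → the last-mile supplier shutdown
the last-mile supplier shutdown → the regional production line stockout
the regional production line stockout → the port carrier surcharge
Length: 3 steps.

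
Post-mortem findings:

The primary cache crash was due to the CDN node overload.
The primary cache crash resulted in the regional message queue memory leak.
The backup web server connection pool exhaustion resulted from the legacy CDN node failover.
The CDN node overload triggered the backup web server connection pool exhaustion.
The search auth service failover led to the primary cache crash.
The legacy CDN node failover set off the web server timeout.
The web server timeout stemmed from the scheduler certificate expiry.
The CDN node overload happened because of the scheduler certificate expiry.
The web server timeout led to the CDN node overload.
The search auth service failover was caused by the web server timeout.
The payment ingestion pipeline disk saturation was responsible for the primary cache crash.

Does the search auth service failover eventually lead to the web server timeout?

The search auth service failover leads to the primary cache crash, the regional message queue memory leak; the web server timeout is not among them.

No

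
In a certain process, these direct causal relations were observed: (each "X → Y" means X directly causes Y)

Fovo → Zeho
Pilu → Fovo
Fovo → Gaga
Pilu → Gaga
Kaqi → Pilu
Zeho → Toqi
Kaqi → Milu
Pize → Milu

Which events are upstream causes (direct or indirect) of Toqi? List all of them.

Immediate cause of Toqi: Zeho.
Further upstream: Kaqi, Pilu, Fovo.

Fovo, Kaqi, Pilu, Zeho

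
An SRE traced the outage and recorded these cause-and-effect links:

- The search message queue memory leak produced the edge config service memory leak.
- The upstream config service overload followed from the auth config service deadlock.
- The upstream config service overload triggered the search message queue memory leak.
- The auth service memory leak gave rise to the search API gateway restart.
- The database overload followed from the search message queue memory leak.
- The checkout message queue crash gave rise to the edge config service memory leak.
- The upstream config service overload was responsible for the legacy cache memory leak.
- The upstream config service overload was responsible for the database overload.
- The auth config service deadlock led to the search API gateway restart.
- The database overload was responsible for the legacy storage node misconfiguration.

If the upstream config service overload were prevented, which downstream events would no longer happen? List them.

the database overload, the legacy cache memory leak, the legacy storage node misconfiguration, the search message queue memory leak

Downstream of the upstream config service overload: the legacy cache memory leak, the search message queue memory leak, the database overload, the legacy storage node misconfiguration, the edge config service memory leak.
Of those, still caused via another path: the edge config service memory leak.
The remainder have no surviving cause.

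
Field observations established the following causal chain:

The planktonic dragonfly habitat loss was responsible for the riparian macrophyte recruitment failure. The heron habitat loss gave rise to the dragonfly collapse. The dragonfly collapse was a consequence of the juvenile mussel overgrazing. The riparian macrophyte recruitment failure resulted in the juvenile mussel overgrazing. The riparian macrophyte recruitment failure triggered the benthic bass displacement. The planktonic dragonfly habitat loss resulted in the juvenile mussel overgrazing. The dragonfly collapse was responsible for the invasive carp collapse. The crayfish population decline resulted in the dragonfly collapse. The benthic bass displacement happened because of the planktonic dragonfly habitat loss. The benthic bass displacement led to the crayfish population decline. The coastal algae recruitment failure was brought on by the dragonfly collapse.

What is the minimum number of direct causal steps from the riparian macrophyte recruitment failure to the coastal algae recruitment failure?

3

Shortest chain: the riparian macrophyte recruitment failure → the juvenile mussel overgrazing → the dragonfly collapse → the coastal algae recruitment failure.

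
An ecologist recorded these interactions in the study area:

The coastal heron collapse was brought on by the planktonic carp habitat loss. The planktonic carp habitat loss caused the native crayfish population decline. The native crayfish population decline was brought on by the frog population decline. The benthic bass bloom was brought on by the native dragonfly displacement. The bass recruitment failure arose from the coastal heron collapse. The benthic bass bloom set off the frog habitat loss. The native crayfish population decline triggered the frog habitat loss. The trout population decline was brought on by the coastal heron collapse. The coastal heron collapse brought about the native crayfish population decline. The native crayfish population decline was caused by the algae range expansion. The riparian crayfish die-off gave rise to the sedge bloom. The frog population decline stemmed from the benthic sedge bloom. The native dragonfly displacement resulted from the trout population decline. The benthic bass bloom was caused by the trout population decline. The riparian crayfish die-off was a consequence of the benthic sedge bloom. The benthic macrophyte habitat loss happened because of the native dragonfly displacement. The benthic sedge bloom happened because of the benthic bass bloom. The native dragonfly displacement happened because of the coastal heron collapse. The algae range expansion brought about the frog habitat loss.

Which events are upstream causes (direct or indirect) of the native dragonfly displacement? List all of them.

the coastal heron collapse, the planktonic carp habitat loss, the trout population decline

Immediate causes of the native dragonfly displacement: the coastal heron collapse, the trout population decline.
Further upstream: the planktonic carp habitat loss.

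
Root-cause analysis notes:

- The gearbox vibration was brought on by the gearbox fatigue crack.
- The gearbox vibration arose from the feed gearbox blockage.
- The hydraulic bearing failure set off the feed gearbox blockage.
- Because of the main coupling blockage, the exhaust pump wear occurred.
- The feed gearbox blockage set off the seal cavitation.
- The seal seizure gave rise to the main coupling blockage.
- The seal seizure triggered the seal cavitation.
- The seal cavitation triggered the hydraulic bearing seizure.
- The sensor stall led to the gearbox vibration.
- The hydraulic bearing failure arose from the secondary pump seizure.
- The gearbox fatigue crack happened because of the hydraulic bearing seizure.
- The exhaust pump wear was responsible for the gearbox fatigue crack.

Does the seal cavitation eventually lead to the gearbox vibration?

There is a causal chain: the seal cavitation → the hydraulic bearing seizure → the gearbox fatigue crack → the gearbox vibration.

Yes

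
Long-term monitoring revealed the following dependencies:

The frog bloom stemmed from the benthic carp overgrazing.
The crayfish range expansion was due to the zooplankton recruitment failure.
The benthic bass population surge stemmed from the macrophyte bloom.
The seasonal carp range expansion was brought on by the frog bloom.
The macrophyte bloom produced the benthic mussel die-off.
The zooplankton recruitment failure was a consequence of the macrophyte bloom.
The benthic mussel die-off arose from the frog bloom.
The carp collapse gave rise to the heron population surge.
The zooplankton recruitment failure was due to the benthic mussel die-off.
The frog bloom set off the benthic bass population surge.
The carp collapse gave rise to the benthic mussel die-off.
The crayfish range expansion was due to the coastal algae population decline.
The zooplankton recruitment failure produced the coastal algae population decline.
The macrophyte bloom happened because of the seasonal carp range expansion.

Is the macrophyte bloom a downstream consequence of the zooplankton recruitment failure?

The zooplankton recruitment failure leads to the coastal algae population decline, the crayfish range expansion; the macrophyte bloom is not among them.

No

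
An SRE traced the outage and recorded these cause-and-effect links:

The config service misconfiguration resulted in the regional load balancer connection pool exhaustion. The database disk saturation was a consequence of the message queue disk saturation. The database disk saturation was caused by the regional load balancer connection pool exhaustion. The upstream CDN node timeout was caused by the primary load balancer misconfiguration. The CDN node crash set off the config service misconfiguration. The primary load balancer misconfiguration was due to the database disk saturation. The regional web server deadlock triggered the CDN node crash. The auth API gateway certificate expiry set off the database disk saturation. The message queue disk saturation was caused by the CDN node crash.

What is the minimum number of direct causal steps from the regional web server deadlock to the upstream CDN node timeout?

5

Shortest chain: the regional web server deadlock → the CDN node crash → the message queue disk saturation → the database disk saturation → the primary load balancer misconfiguration → the upstream CDN node timeout.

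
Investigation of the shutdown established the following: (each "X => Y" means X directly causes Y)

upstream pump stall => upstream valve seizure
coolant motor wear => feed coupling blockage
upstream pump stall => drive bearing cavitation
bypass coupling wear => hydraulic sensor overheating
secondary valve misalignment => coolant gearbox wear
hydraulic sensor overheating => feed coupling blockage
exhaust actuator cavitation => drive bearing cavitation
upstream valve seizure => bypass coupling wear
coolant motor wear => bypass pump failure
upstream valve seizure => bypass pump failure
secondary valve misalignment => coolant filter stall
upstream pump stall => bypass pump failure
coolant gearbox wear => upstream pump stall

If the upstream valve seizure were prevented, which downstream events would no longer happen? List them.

the bypass coupling wear, the hydraulic sensor overheating

Downstream of the upstream valve seizure: the bypass pump failure, the bypass coupling wear, the hydraulic sensor overheating, the feed coupling blockage.
Of those, still caused via another path: the bypass pump failure, the feed coupling blockage.
The remainder have no surviving cause.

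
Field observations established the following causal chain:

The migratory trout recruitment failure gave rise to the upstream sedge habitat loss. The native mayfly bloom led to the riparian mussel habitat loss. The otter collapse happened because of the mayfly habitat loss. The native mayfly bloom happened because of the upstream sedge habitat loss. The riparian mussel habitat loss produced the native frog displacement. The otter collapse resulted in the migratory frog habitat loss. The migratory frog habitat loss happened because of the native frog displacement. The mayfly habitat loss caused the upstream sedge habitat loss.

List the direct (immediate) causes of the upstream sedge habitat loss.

the mayfly habitat loss, the migratory trout recruitment failure → the upstream sedge habitat loss with nothing further upstream stated.

the mayfly habitat loss, the migratory trout recruitment failure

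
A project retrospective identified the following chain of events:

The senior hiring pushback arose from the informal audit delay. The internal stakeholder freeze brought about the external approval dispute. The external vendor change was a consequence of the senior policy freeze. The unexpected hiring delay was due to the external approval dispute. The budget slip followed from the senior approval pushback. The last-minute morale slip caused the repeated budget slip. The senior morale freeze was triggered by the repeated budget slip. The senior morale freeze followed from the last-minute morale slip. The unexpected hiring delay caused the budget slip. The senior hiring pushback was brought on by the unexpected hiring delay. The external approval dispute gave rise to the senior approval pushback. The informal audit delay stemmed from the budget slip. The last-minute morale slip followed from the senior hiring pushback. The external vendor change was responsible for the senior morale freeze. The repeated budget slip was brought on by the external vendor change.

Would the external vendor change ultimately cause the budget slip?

No

The external vendor change leads to the repeated budget slip, the senior morale freeze; the budget slip is not among them.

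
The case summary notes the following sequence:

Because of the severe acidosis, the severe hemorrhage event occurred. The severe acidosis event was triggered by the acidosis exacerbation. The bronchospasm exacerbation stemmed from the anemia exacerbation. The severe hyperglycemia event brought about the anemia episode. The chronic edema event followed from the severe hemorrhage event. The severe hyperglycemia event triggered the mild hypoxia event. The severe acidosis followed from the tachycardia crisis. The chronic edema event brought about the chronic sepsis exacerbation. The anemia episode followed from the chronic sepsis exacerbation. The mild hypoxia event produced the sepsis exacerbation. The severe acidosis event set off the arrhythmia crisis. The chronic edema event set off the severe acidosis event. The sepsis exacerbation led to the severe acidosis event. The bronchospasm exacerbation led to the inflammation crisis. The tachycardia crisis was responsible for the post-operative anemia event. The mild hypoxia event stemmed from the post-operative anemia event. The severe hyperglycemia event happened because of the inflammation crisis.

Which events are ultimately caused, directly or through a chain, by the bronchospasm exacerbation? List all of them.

Direct effects: the inflammation crisis.
2 steps out: the severe hyperglycemia event.
3 steps out: the mild hypoxia event, the anemia episode.
4 steps out: the sepsis exacerbation.
5 steps out: the severe acidosis event.
6 steps out: the arrhythmia crisis.
Not reachable from it: the tachycardia crisis, the severe acidosis, the acidosis exacerbation, the anemia exacerbation, the post-operative anemia event, the severe hemorrhage event, the chronic edema event, the chronic sepsis exacerbation.

the anemia episode, the arrhythmia crisis, the inflammation crisis, the mild hypoxia event, the sepsis exacerbation, the severe acidosis event, the severe hyperglycemia event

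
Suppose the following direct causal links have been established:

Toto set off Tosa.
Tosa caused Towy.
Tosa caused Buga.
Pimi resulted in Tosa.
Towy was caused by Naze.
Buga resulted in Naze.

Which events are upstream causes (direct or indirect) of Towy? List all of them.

Immediate causes of Towy: Tosa, Naze.
Further upstream: Toto, Buga, Pimi.

Buga, Naze, Pimi, Tosa, Toto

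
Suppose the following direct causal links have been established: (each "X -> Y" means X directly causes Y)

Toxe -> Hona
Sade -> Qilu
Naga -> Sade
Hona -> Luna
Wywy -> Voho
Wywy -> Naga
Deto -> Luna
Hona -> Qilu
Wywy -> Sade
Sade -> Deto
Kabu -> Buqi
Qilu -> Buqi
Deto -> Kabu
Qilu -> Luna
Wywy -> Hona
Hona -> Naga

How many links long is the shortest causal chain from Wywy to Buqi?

3

Shortest chain: Wywy → Hona → Qilu → Buqi.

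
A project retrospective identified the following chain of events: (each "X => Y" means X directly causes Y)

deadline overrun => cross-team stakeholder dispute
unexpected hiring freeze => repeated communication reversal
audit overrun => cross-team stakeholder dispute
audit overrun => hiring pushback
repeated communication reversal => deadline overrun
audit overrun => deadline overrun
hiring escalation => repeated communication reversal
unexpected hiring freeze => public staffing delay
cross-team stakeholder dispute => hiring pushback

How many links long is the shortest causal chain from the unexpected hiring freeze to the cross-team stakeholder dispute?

Shortest chain: the unexpected hiring freeze → the repeated communication reversal → the deadline overrun → the cross-team stakeholder dispute.

3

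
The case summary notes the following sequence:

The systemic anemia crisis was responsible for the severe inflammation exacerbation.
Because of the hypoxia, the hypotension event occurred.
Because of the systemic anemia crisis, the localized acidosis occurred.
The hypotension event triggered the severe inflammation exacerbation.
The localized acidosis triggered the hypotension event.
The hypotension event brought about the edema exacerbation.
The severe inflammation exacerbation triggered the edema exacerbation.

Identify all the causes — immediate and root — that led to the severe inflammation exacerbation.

Immediate causes of the severe inflammation exacerbation: the systemic anemia crisis, the hypotension event.
Further upstream: the localized acidosis, the hypoxia.

the hypotension event, the hypoxia, the localized acidosis, the systemic anemia crisis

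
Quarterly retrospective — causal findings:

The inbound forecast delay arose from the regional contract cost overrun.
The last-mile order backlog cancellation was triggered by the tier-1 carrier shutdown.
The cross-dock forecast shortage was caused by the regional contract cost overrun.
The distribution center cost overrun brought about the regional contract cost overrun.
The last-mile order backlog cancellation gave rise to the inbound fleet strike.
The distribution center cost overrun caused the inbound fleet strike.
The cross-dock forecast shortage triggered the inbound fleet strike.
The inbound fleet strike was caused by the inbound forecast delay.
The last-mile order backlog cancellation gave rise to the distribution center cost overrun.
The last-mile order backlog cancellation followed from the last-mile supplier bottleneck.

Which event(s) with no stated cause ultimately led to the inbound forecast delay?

Tracing upstream from the inbound forecast delay: the inbound forecast delay ← the regional contract cost overrun ← the distribution center cost overrun ← the last-mile order backlog cancellation ← the tier-1 carrier shutdown.
A separate upstream branch: the inbound forecast delay ← the regional contract cost overrun ← the distribution center cost overrun ← the last-mile order backlog cancellation ← the last-mile supplier bottleneck.
Each of those chain origins has no stated cause.

the last-mile supplier bottleneck, the tier-1 carrier shutdown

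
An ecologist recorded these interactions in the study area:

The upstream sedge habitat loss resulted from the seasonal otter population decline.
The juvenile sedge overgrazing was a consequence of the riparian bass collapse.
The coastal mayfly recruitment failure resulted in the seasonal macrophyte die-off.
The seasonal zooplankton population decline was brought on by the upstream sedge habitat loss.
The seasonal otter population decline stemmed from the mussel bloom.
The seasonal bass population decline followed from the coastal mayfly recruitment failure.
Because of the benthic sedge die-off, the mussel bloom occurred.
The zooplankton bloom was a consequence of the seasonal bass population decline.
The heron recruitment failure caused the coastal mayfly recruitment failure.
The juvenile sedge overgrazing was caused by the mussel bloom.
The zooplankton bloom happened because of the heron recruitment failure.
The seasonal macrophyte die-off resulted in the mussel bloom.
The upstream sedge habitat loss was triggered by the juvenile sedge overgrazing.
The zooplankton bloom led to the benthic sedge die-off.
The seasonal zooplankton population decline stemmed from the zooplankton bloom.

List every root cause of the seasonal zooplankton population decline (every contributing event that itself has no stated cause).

the heron recruitment failure, the riparian bass collapse

Tracing upstream from the seasonal zooplankton population decline: the seasonal zooplankton population decline ← the zooplankton bloom ← the heron recruitment failure.
A separate upstream branch: the seasonal zooplankton population decline ← the upstream sedge habitat loss ← the juvenile sedge overgrazing ← the riparian bass collapse.
Each of those chain origins has no stated cause.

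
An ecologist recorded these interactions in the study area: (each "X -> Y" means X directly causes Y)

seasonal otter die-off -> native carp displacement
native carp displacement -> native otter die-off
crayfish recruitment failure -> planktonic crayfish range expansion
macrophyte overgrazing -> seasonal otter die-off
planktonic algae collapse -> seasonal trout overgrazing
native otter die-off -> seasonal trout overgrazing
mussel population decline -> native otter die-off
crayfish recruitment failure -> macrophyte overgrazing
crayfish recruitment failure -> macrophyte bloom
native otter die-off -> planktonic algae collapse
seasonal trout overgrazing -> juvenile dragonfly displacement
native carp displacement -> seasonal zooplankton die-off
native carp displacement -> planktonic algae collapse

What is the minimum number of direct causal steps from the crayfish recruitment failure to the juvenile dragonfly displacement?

Shortest chain: the crayfish recruitment failure → the macrophyte overgrazing → the seasonal otter die-off → the native carp displacement → the native otter die-off → the seasonal trout overgrazing → the juvenile dragonfly displacement.

6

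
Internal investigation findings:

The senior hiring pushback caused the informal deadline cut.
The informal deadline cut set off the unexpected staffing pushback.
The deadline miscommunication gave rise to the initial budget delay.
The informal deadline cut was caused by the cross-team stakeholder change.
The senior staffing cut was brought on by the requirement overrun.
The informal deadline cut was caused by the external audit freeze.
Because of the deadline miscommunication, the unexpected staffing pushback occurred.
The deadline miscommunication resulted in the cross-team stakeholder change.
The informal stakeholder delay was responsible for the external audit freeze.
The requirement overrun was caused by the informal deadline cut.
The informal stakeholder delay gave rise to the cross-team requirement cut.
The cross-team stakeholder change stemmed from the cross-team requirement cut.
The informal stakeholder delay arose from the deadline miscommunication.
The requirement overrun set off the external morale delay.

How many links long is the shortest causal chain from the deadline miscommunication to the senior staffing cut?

Shortest chain: the deadline miscommunication → the cross-team stakeholder change → the informal deadline cut → the requirement overrun → the senior staffing cut.

4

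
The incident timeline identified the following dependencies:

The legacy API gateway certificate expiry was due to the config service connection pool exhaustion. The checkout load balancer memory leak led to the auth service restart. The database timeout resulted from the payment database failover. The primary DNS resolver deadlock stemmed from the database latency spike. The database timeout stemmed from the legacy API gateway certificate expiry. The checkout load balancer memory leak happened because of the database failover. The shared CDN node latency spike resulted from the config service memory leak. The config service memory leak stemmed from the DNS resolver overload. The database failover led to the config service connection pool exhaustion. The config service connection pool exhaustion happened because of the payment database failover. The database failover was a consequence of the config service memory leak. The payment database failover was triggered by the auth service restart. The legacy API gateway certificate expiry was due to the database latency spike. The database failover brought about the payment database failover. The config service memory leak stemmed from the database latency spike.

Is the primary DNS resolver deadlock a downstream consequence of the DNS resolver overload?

The DNS resolver overload leads to the config service memory leak, the database failover, the checkout load balancer memory leak, the shared CDN node latency spike, the auth service restart, the payment database failover, the config service connection pool exhaustion, the legacy API gateway certificate expiry, the database timeout; the primary DNS resolver deadlock is not among them.

No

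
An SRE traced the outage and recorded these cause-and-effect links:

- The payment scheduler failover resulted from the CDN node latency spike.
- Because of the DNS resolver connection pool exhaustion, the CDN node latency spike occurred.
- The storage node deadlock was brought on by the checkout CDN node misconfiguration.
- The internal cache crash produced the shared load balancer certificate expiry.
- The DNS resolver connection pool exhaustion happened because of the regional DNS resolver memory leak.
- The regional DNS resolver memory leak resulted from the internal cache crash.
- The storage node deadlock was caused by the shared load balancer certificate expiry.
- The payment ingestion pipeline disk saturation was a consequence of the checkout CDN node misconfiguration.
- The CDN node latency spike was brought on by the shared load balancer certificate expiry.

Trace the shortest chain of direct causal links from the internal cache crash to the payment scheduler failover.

the internal cache crash → the shared load balancer certificate expiry → the CDN node latency spike → the payment scheduler failover

the internal cache crash → the shared load balancer certificate expiry
the shared load balancer certificate expiry → the CDN node latency spike
the CDN node latency spike → the payment scheduler failover
Length: 3 steps.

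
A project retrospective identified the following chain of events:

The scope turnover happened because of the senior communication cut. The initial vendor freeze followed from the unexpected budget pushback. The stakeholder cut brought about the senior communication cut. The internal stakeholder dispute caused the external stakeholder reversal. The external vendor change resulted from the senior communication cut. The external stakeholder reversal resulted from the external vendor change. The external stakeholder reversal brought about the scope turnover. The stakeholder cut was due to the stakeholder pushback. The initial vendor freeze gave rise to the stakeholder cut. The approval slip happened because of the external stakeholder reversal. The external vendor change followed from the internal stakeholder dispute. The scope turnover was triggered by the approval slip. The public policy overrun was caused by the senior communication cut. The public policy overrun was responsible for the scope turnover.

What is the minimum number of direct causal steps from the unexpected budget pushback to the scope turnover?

4

Shortest chain: the unexpected budget pushback → the initial vendor freeze → the stakeholder cut → the senior communication cut → the scope turnover.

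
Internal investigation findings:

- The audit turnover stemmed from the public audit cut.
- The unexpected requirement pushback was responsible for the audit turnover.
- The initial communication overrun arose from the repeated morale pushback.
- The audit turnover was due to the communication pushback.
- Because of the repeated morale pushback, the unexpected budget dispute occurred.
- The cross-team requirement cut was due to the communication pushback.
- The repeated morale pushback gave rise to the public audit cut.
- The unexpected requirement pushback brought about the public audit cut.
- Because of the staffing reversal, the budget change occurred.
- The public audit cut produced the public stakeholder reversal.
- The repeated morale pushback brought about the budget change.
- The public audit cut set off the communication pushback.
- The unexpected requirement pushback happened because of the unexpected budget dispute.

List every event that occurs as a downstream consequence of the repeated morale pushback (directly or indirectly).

Direct effects: the budget change, the unexpected budget dispute, the public audit cut, the initial communication overrun.
2 steps out: the unexpected requirement pushback, the communication pushback, the audit turnover, the public stakeholder reversal.
3 steps out: the cross-team requirement cut.
Not reachable from it: the staffing reversal.

the audit turnover, the budget change, the communication pushback, the cross-team requirement cut, the initial communication overrun, the public audit cut, the public stakeholder reversal, the unexpected budget dispute, the unexpected requirement pushback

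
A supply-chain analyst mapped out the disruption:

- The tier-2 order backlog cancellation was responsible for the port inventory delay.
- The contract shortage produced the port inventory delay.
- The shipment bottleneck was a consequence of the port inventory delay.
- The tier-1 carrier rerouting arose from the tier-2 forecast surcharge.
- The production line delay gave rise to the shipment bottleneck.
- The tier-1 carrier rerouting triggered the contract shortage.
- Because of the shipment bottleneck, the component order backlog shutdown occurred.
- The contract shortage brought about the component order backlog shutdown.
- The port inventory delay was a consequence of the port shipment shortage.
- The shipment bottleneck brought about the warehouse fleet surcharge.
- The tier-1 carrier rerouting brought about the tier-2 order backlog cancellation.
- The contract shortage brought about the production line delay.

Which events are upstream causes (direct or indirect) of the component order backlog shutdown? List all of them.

the contract shortage, the port inventory delay, the port shipment shortage, the production line delay, the shipment bottleneck, the tier-1 carrier rerouting, the tier-2 forecast surcharge, the tier-2 order backlog cancellation

Immediate causes of the component order backlog shutdown: the contract shortage, the shipment bottleneck.
Further upstream: the tier-2 forecast surcharge, the port shipment shortage, the tier-1 carrier rerouting, the tier-2 order backlog cancellation, the port inventory delay, the production line delay.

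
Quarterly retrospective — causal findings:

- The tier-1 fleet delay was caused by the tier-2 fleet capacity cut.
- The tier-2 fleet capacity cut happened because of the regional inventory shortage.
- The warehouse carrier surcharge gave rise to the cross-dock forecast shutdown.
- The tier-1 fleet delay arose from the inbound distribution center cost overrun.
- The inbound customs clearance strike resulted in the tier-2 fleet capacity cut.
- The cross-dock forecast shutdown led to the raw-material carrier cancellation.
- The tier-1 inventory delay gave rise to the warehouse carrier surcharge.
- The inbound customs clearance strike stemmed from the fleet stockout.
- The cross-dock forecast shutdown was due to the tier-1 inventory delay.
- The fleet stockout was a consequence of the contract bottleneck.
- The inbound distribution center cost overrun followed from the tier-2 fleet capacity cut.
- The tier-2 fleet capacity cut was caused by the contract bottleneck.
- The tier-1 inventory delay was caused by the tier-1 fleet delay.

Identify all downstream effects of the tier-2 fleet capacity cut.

Direct effects: the inbound distribution center cost overrun, the tier-1 fleet delay.
2 steps out: the tier-1 inventory delay.
3 steps out: the warehouse carrier surcharge, the cross-dock forecast shutdown.
4 steps out: the raw-material carrier cancellation.
Not reachable from it: the regional inventory shortage, the contract bottleneck, the fleet stockout, the inbound customs clearance strike.

the cross-dock forecast shutdown, the inbound distribution center cost overrun, the raw-material carrier cancellation, the tier-1 fleet delay, the tier-1 inventory delay, the warehouse carrier surcharge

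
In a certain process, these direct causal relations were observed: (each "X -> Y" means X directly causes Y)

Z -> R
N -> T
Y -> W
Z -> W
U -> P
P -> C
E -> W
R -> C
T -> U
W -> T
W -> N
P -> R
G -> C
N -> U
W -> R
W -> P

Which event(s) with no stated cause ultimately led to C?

Tracing upstream from C: C ← R ← Z.
A separate upstream branch: C ← P ← W ← Y.
A separate upstream branch: C ← P ← W ← E.
A separate upstream branch: C ← G.
Each of those chain origins has no stated cause.

E, G, Y, Z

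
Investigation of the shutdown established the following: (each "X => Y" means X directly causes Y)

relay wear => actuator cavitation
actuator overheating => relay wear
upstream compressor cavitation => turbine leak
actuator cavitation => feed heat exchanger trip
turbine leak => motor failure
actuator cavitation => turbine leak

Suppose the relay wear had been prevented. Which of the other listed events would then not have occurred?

the actuator cavitation, the feed heat exchanger trip

Downstream of the relay wear: the actuator cavitation, the turbine leak, the motor failure, the feed heat exchanger trip.
Of those, still caused via another path: the turbine leak, the motor failure.
The remainder have no surviving cause.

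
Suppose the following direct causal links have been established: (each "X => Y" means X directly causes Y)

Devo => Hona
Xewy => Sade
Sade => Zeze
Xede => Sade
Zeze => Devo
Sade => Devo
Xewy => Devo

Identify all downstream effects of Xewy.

Direct effects: Sade, Devo.
2 steps out: Zeze, Hona.
Not reachable from it: Xede.

Devo, Hona, Sade, Zeze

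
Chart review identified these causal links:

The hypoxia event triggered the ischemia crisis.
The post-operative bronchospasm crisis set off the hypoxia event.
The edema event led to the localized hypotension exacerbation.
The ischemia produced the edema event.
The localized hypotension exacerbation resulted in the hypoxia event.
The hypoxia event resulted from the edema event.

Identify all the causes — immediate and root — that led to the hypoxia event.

the edema event, the ischemia, the localized hypotension exacerbation, the post-operative bronchospasm crisis

Immediate causes of the hypoxia event: the edema event, the localized hypotension exacerbation, the post-operative bronchospasm crisis.
Further upstream: the ischemia.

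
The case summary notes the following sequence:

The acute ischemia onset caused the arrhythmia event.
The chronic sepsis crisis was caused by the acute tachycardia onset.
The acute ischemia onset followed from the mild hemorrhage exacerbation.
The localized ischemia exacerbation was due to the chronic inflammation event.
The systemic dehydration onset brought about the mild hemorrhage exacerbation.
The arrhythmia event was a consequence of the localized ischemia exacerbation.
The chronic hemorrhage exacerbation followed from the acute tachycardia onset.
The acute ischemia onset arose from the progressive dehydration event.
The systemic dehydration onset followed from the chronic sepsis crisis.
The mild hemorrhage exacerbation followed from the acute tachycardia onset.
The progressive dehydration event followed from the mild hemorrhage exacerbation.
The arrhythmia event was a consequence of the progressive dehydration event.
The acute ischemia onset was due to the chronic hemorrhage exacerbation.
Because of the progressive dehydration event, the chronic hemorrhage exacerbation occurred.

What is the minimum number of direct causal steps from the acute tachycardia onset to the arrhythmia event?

3

Shortest chain: the acute tachycardia onset → the mild hemorrhage exacerbation → the progressive dehydration event → the arrhythmia event.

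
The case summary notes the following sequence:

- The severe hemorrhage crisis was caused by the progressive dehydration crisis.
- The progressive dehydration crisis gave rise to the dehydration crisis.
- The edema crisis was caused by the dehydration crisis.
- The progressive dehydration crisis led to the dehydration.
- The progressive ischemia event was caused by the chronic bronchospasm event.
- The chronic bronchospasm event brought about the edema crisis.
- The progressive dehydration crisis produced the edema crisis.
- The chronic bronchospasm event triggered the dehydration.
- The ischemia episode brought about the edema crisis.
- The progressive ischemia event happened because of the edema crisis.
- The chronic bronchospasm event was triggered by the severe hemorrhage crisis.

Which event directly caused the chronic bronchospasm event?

Upstream contributors include the progressive dehydration crisis, but only the severe hemorrhage crisis feeds directly into the chronic bronchospasm event.

the severe hemorrhage crisis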